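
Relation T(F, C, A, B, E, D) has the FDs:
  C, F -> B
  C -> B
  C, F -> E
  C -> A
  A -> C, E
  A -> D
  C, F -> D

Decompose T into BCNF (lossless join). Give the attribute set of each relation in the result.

Candidate keys of the original relation: {A, F}, {C, F}.
Within {A, B, C, D, E, F}: {C}⁺ ∩ {A, B, C, D, E, F} = {A, B, C, D, E}, not the whole set, so C -> A, B, D, E violates BCNF; decompose into {A, B, C, D, E} and {C, F}.
{A, B, C, D, E}: every determinant is a superkey — BCNF.
{C, F}: every determinant is a superkey — BCNF.

{A, B, C, D, E}; {C, F}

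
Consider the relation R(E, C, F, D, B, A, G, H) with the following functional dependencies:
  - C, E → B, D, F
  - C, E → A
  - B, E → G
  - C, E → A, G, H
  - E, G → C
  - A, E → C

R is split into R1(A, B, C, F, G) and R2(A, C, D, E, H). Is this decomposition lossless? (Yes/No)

Common attributes: {A, C}; their closure is {A, C}.
Neither R1 nor R2 is contained in that closure, so the decomposition is lossy.

No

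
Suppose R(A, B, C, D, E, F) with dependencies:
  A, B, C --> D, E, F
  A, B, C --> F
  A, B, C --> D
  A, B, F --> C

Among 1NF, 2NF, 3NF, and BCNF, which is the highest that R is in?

Candidate keys: {A, B, C}, {A, B, F}. Prime attributes: {A, B, C, F}.
Every FD has a superkey on the left, so the relation is in BCNF.

BCNF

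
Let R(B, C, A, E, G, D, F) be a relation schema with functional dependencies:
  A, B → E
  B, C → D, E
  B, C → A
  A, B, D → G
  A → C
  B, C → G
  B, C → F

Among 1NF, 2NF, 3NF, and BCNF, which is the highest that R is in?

Candidate keys: {A, B}, {B, C}. Prime attributes: {A, B, C}.
For A → C we have {A}⁺ = {A, C}; {A} is not a superkey, so BCNF fails.
Its right-hand attributes {C} are all prime, as are those of every other non-superkey FD — the relation is in 3NF.

3NF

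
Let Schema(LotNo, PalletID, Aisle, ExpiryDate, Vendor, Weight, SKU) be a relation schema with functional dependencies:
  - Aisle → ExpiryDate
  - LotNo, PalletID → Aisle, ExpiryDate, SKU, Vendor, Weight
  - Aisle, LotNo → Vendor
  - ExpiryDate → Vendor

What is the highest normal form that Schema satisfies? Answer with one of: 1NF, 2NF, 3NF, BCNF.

2NF

Candidate key: {LotNo, PalletID}. Prime attributes: {LotNo, PalletID}.
Aisle → ExpiryDate: {Aisle}⁺ = {Aisle, ExpiryDate, Vendor}, which is not all of the attributes, so the left side is not a superkey — BCNF is violated.
Aisle → ExpiryDate has non-prime {ExpiryDate} on the right and a non-superkey on the left, so 3NF fails.
No non-prime attribute depends on a proper subset of any candidate key, so 2NF holds.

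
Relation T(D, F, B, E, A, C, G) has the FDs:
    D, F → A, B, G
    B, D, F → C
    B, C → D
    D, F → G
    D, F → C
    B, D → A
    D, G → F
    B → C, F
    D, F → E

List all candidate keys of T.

{B}, {D, F}, {D, G}

{B} is a candidate key since {B}⁺ = {A, B, C, D, E, F, G} covers every attribute.
{D, F} is a candidate key since {D, F}⁺ = {A, B, C, D, E, F, G} covers every attribute.
{D, G} is a candidate key since {D, G}⁺ = {A, B, C, D, E, F, G} covers every attribute.
No proper subset of any of these is a key, and no other minimal superkey exists.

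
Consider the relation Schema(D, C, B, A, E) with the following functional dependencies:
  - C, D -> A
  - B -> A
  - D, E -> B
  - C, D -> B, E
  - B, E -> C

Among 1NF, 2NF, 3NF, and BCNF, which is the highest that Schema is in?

Candidate keys: {C, D}, {D, E}. Prime attributes: {C, D, E}.
For B -> A we have {B}⁺ = {A, B}; {B} is not a superkey, so BCNF fails.
Because {A} is non-prime and the left side of B -> A is not a superkey, the relation is not in 3NF.
Checking every proper subset of each key, none determines a non-prime attribute — 2NF is satisfied.

2NF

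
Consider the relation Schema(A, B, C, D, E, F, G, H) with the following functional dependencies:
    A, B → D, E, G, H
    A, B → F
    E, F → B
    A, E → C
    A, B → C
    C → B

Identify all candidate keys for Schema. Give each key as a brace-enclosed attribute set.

No FD produces {A}, so it must be in every candidate key.
{A, B} is a candidate key since {A, B}⁺ = {A, B, C, D, E, F, G, H} covers every attribute.
{A, C} is a candidate key since {A, C}⁺ = {A, B, C, D, E, F, G, H} covers every attribute.
{A, E} is a candidate key since {A, E}⁺ = {A, B, C, D, E, F, G, H} covers every attribute.
Any other superkey properly contains one of these, so there are no further candidate keys.

{A, B}, {A, C}, {A, E}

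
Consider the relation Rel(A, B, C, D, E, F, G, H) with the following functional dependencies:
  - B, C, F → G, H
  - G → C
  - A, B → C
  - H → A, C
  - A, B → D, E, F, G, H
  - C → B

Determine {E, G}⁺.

{B, C, E, G}

Start with {E, G}.
G → C applies; add {C} → now {C, E, G}.
C → B applies; add {B} → now {B, C, E, G}.
No further FD applies.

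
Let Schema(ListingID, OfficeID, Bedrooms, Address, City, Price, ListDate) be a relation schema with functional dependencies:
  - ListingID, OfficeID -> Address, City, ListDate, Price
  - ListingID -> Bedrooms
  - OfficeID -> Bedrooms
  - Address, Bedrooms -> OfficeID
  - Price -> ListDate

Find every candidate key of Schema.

{ListingID} never appears on the right of any FD, so every key must include it.
{Address, ListingID} is a candidate key since {Address, ListingID}⁺ = {Address, Bedrooms, City, ListDate, ListingID, OfficeID, Price} covers every attribute.
{ListingID, OfficeID} is a candidate key since {ListingID, OfficeID}⁺ = {Address, Bedrooms, City, ListDate, ListingID, OfficeID, Price} covers every attribute.
Any other superkey properly contains one of these, so there are no further candidate keys.

{Address, ListingID}, {ListingID, OfficeID}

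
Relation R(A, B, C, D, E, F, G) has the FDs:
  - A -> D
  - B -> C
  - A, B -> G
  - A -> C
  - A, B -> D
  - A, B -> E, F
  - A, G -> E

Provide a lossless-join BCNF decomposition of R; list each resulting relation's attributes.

Candidate key of the original relation: {A, B}.
In {A, B, C, D, E, F, G}, {A} is not a superkey ({A}⁺ restricted to this set is {A, C, D}), so split on A -> C, D into {A, C, D} and {A, B, E, F, G}.
{A, C, D} is in BCNF.
In {A, B, E, F, G}, {A, G} is not a superkey ({A, G}⁺ restricted to this set is {A, E, G}), so split on A, G -> E into {A, E, G} and {A, B, F, G}.
{A, E, G} is in BCNF.
{A, B, F, G} is in BCNF.

{A, B, F, G}; {A, C, D}; {A, E, G}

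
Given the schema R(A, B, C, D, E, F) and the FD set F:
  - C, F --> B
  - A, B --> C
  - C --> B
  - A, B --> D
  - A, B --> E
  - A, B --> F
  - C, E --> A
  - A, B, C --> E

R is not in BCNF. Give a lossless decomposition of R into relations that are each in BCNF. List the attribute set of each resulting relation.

{A, C, D, E, F}; {B, C}

Candidate keys of the original relation: {A, B}, {A, C}, {C, E}.
In {A, B, C, D, E, F}, {C, F} is not a superkey ({C, F}⁺ restricted to this set is {B, C, F}), so split on C, F --> B into {B, C, F} and {A, C, D, E, F}.
In {B, C, F}, {C} is not a superkey ({C}⁺ restricted to this set is {B, C}), so split on C --> B into {B, C} and {C, F}.
{B, C} is in BCNF.
{C, F} is in BCNF.
{A, C, D, E, F} is in BCNF.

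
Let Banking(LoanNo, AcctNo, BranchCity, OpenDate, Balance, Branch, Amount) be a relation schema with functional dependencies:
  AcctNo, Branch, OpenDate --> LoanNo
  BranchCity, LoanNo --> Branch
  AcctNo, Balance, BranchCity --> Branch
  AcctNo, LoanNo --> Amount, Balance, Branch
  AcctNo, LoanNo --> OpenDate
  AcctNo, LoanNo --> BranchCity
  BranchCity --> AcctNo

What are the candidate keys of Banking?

{AcctNo, LoanNo} is a candidate key since {AcctNo, LoanNo}⁺ = {AcctNo, Amount, Balance, Branch, BranchCity, LoanNo, OpenDate} covers every attribute.
{BranchCity, LoanNo} is a candidate key since {BranchCity, LoanNo}⁺ = {AcctNo, Amount, Balance, Branch, BranchCity, LoanNo, OpenDate} covers every attribute.
{AcctNo, Branch, OpenDate} is a candidate key since {AcctNo, Branch, OpenDate}⁺ = {AcctNo, Amount, Balance, Branch, BranchCity, LoanNo, OpenDate} covers every attribute.
{Balance, BranchCity, OpenDate} is a candidate key since {Balance, BranchCity, OpenDate}⁺ = {AcctNo, Amount, Balance, Branch, BranchCity, LoanNo, OpenDate} covers every attribute.
{Branch, BranchCity, OpenDate} is a candidate key since {Branch, BranchCity, OpenDate}⁺ = {AcctNo, Amount, Balance, Branch, BranchCity, LoanNo, OpenDate} covers every attribute.
Any other superkey properly contains one of these, so there are no further candidate keys.

{AcctNo, Branch, OpenDate}, {AcctNo, LoanNo}, {Balance, BranchCity, OpenDate}, {Branch, BranchCity, OpenDate}, {BranchCity, LoanNo}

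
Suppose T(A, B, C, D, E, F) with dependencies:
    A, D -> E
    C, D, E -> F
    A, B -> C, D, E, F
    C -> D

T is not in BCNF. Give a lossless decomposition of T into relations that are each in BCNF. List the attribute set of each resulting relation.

{A, B, C}; {A, C, F}; {A, D, E}; {C, D}

Candidate key of the original relation: {A, B}.
{A, B, C, D, E, F}: {A, D} determines {A, D, E} here but is not a superkey — split on A, D -> E, giving {A, D, E} and {A, B, C, D, F}.
{A, D, E} is in BCNF.
{A, B, C, D, F}: {C} determines {C, D} here but is not a superkey — split on C -> D, giving {C, D} and {A, B, C, F}.
{C, D} is in BCNF.
{A, B, C, F}: {A, C} determines {A, C, F} here but is not a superkey — split on A, C -> F, giving {A, C, F} and {A, B, C}.
{A, C, F} is in BCNF.
{A, B, C} is in BCNF.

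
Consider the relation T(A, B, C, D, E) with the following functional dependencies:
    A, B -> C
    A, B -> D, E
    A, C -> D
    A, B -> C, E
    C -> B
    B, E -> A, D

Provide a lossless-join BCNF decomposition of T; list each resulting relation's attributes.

Candidate keys of the original relation: {A, B}, {A, C}, {B, E}, {C, E}.
Within {A, B, C, D, E}: {C}⁺ ∩ {A, B, C, D, E} = {B, C}, not the whole set, so C -> B violates BCNF; decompose into {B, C} and {A, C, D, E}.
{B, C}: every determinant is a superkey — BCNF.
{A, C, D, E}: every determinant is a superkey — BCNF.

{A, C, D, E}; {B, C}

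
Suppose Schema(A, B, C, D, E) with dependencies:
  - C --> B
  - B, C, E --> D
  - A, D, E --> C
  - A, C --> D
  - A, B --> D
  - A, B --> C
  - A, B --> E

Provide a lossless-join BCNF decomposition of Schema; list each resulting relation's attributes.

Candidate keys of the original relation: {A, B}, {A, C}, {A, D, E}.
Within {A, B, C, D, E}: {C}⁺ ∩ {A, B, C, D, E} = {B, C}, not the whole set, so C --> B violates BCNF; decompose into {B, C} and {A, C, D, E}.
{B, C} is in BCNF.
Within {A, C, D, E}: {C, E}⁺ ∩ {A, C, D, E} = {C, D, E}, not the whole set, so C, E --> D violates BCNF; decompose into {C, D, E} and {A, C, E}.
{C, D, E} is in BCNF.
{A, C, E} is in BCNF.

{A, C, E}; {B, C}; {C, D, E}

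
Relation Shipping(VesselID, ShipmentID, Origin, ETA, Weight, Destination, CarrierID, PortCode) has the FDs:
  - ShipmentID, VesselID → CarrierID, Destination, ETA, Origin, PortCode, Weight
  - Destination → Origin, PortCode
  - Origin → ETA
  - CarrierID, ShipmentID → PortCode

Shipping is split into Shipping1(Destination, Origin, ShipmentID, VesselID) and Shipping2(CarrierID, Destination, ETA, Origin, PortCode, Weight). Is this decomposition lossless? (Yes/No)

Common attributes: {Destination, Origin}; their closure is {Destination, ETA, Origin, PortCode}.
The closure covers neither Shipping1 nor Shipping2 entirely; the join is not lossless.

No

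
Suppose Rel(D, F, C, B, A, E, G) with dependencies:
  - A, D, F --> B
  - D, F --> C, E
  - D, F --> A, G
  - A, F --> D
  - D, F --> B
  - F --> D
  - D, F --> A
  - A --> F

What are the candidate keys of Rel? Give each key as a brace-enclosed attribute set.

{A} is a candidate key since {A}⁺ = {A, B, C, D, E, F, G} covers every attribute.
{F} is a candidate key since {F}⁺ = {A, B, C, D, E, F, G} covers every attribute.
Any other superkey properly contains one of these, so there are no further candidate keys.

{A}, {F}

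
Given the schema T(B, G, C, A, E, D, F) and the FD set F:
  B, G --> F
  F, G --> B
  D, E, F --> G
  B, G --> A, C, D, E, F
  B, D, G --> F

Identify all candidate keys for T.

{B, G} is a candidate key since {B, G}⁺ = {A, B, C, D, E, F, G} covers every attribute.
{F, G} is a candidate key since {F, G}⁺ = {A, B, C, D, E, F, G} covers every attribute.
{D, E, F} is a candidate key since {D, E, F}⁺ = {A, B, C, D, E, F, G} covers every attribute.
No proper subset of any of these is a key, and no other minimal superkey exists.

{B, G}, {D, E, F}, {F, G}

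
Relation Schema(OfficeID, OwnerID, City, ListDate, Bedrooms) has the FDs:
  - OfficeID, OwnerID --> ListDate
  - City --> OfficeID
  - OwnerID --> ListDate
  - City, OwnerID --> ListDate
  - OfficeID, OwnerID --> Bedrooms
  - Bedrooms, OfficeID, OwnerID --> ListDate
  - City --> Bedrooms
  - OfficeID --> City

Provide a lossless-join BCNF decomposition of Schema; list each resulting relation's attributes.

{Bedrooms, City, OfficeID}; {City, OwnerID}; {ListDate, OwnerID}

Candidate keys of the original relation: {City, OwnerID}, {OfficeID, OwnerID}.
In {Bedrooms, City, ListDate, OfficeID, OwnerID}, {City} is not a superkey ({City}⁺ restricted to this set is {Bedrooms, City, OfficeID}), so split on City --> Bedrooms, OfficeID into {Bedrooms, City, OfficeID} and {City, ListDate, OwnerID}.
{Bedrooms, City, OfficeID} has no BCNF violation.
In {City, ListDate, OwnerID}, {OwnerID} is not a superkey ({OwnerID}⁺ restricted to this set is {ListDate, OwnerID}), so split on OwnerID --> ListDate into {ListDate, OwnerID} and {City, OwnerID}.
{ListDate, OwnerID} has no BCNF violation.
{City, OwnerID} has no BCNF violation.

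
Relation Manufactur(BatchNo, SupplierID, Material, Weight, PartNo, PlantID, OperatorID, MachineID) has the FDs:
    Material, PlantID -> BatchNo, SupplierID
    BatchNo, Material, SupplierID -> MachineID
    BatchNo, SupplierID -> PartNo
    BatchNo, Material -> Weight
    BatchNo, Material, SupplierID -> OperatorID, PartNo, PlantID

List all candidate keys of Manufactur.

{Material} never appears on the right of any FD, so every key must include it.
Closure of {Material, PlantID} is {BatchNo, MachineID, Material, OperatorID, PartNo, PlantID, SupplierID, Weight}, the whole schema; {Material, PlantID} is a candidate key.
Closure of {BatchNo, Material, SupplierID} is {BatchNo, MachineID, Material, OperatorID, PartNo, PlantID, SupplierID, Weight}, the whole schema; {BatchNo, Material, SupplierID} is a candidate key.
Any other superkey properly contains one of these, so there are no further candidate keys.

{BatchNo, Material, SupplierID}, {Material, PlantID}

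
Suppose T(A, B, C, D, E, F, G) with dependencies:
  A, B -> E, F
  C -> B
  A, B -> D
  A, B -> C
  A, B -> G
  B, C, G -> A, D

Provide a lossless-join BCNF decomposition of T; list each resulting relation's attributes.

{A, C, D, E, F, G}; {B, C}

Candidate keys of the original relation: {A, B}, {A, C}, {C, G}.
In {A, B, C, D, E, F, G}, {C} is not a superkey ({C}⁺ restricted to this set is {B, C}), so split on C -> B into {B, C} and {A, C, D, E, F, G}.
{B, C} is in BCNF.
{A, C, D, E, F, G} is in BCNF.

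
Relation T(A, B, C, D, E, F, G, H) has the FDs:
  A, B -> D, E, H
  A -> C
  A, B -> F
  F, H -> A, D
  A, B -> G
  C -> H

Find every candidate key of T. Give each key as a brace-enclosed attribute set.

{A, B}, {B, C, F}, {B, F, H}

Attributes never on any right-hand side: {B} — every candidate key must contain it.
Closure of {A, B} is {A, B, C, D, E, F, G, H}, the whole schema; {A, B} is a candidate key.
Closure of {B, C, F} is {A, B, C, D, E, F, G, H}, the whole schema; {B, C, F} is a candidate key.
Closure of {B, F, H} is {A, B, C, D, E, F, G, H}, the whole schema; {B, F, H} is a candidate key.
Any other superkey properly contains one of these, so there are no further candidate keys.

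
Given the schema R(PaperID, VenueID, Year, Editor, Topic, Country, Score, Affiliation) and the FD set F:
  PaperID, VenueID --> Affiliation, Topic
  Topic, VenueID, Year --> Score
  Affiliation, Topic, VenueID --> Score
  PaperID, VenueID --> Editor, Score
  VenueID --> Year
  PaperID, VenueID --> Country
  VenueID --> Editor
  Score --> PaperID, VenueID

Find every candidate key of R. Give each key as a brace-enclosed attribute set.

{Score}⁺ = {Affiliation, Country, Editor, PaperID, Score, Topic, VenueID, Year}, which is every attribute, so {Score} is a candidate key.
{PaperID, VenueID}⁺ = {Affiliation, Country, Editor, PaperID, Score, Topic, VenueID, Year}, which is every attribute, so {PaperID, VenueID} is a candidate key.
{Topic, VenueID}⁺ = {Affiliation, Country, Editor, PaperID, Score, Topic, VenueID, Year}, which is every attribute, so {Topic, VenueID} is a candidate key.
These are minimal and exhaustive — every other superkey contains one of them.

{PaperID, VenueID}, {Score}, {Topic, VenueID}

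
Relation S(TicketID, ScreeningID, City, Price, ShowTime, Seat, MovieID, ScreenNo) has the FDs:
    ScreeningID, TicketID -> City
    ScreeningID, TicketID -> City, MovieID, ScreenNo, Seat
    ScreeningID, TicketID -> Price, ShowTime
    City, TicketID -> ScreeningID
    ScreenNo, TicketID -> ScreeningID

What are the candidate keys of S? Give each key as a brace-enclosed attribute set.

No FD produces {TicketID}, so it must be in every candidate key.
{City, TicketID}⁺ = {City, MovieID, Price, ScreenNo, ScreeningID, Seat, ShowTime, TicketID} — all of the relation — so {City, TicketID} is a candidate key.
{ScreenNo, TicketID}⁺ = {City, MovieID, Price, ScreenNo, ScreeningID, Seat, ShowTime, TicketID} — all of the relation — so {ScreenNo, TicketID} is a candidate key.
{ScreeningID, TicketID}⁺ = {City, MovieID, Price, ScreenNo, ScreeningID, Seat, ShowTime, TicketID} — all of the relation — so {ScreeningID, TicketID} is a candidate key.
These are minimal and exhaustive — every other superkey contains one of them.

{City, TicketID}, {ScreenNo, TicketID}, {ScreeningID, TicketID}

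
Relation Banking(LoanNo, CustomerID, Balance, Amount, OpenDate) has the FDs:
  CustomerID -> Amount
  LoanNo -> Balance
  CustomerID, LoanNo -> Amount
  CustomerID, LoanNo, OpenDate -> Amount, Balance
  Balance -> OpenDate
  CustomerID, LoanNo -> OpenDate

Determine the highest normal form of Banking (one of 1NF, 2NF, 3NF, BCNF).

1NF

Candidate key: {CustomerID, LoanNo}. Prime attributes: {CustomerID, LoanNo}.
CustomerID -> Amount: {CustomerID}⁺ = {Amount, CustomerID}, which is not all of the attributes, so the left side is not a superkey — BCNF is violated.
Because {Amount} is non-prime and the left side of CustomerID -> Amount is not a superkey, the relation is not in 3NF.
The proper key subset {CustomerID} of {CustomerID, LoanNo} determines non-prime {Amount}, so the relation is not even in 2NF.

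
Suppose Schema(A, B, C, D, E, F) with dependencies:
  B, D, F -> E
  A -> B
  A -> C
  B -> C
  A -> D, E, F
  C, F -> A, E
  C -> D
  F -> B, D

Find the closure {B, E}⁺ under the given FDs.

Start with {B, E}.
B -> C applies; add {C} → now {B, C, E}.
C -> D applies; add {D} → now {B, C, D, E}.
No further FD applies.

{B, C, D, E}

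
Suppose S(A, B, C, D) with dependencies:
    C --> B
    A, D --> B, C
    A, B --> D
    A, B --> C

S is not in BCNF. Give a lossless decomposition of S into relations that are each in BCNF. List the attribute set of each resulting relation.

{A, C, D}; {B, C}

Candidate keys of the original relation: {A, B}, {A, C}, {A, D}.
In {A, B, C, D}, {C} is not a superkey ({C}⁺ restricted to this set is {B, C}), so split on C --> B into {B, C} and {A, C, D}.
{B, C} is in BCNF.
{A, C, D} is in BCNF.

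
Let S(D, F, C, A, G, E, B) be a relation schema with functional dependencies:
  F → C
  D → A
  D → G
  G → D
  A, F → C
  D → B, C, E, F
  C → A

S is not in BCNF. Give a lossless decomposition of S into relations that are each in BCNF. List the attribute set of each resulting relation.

{A, C}; {B, D, E, F, G}; {C, F}

Candidate keys of the original relation: {D}, {G}.
Within {A, B, C, D, E, F, G}: {F}⁺ ∩ {A, B, C, D, E, F, G} = {A, C, F}, not the whole set, so F → A, C violates BCNF; decompose into {A, C, F} and {B, D, E, F, G}.
Within {A, C, F}: {C}⁺ ∩ {A, C, F} = {A, C}, not the whole set, so C → A violates BCNF; decompose into {A, C} and {C, F}.
{A, C}: every determinant is a superkey — BCNF.
{C, F}: every determinant is a superkey — BCNF.
{B, D, E, F, G}: every determinant is a superkey — BCNF.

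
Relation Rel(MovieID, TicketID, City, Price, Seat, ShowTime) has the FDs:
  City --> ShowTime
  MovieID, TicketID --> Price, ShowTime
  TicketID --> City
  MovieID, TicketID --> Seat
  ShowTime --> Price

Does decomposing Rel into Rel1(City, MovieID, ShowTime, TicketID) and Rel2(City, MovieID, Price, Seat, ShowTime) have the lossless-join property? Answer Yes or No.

The shared attributes are {City, MovieID, ShowTime} and {City, MovieID, ShowTime}⁺ = {City, MovieID, Price, ShowTime}.
The closure covers neither Rel1 nor Rel2 entirely; the join is not lossless.

No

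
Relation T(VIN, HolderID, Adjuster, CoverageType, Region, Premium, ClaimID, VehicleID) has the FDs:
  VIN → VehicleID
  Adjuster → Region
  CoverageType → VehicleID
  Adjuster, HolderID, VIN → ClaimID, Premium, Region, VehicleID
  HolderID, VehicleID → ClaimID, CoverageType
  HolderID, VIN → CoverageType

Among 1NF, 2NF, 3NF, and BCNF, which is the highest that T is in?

Candidate key: {Adjuster, HolderID, VIN}. Prime attributes: {Adjuster, HolderID, VIN}.
VIN → VehicleID breaks BCNF: {VIN}⁺ = {VIN, VehicleID}, so {VIN} is not a superkey.
VIN → VehicleID determines the non-prime attribute {VehicleID} from a non-superkey — 3NF is violated.
{Adjuster} is a proper subset of the key {Adjuster, HolderID, VIN}, and {Adjuster}⁺ contains the non-prime attribute {Region} — a partial dependency, so 2NF is violated.

1NF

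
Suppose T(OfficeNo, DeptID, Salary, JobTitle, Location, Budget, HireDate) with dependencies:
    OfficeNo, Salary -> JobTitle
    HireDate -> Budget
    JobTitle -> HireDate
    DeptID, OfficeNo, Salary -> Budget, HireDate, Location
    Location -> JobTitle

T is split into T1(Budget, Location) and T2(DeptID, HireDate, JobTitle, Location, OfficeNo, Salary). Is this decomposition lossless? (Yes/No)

T1 ∩ T2 = {Location}; its closure under F is {Budget, HireDate, JobTitle, Location}.
Since T1 ⊆ {Budget, HireDate, JobTitle, Location}, the intersection is a superkey of T1; the decomposition is lossless.

Yes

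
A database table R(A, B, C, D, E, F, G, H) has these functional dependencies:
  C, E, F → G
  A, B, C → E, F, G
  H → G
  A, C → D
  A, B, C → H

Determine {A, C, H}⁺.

{A, C, D, G, H}

Start with {A, C, H}.
H → G applies; add {G} → now {A, C, G, H}.
A, C → D applies; add {D} → now {A, C, D, G, H}.
No further FD applies.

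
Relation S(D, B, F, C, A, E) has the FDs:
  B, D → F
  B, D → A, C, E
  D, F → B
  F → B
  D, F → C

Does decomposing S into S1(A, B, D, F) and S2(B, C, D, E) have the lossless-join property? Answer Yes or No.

Yes

S1 ∩ S2 = {B, D}; its closure under F is {A, B, C, D, E, F}.
S1 is contained in that closure, so S1 ∩ S2 → S1 holds and the join is lossless.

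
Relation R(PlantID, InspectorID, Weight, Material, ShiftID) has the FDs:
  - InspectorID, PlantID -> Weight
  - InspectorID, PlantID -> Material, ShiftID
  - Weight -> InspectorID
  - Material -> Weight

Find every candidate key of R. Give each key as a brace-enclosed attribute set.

No FD produces {PlantID}, so it must be in every candidate key.
{InspectorID, PlantID}⁺ = {InspectorID, Material, PlantID, ShiftID, Weight} — all of the relation — so {InspectorID, PlantID} is a candidate key.
{Material, PlantID}⁺ = {InspectorID, Material, PlantID, ShiftID, Weight} — all of the relation — so {Material, PlantID} is a candidate key.
{PlantID, Weight}⁺ = {InspectorID, Material, PlantID, ShiftID, Weight} — all of the relation — so {PlantID, Weight} is a candidate key.
These are minimal and exhaustive — every other superkey contains one of them.

{InspectorID, PlantID}, {Material, PlantID}, {PlantID, Weight}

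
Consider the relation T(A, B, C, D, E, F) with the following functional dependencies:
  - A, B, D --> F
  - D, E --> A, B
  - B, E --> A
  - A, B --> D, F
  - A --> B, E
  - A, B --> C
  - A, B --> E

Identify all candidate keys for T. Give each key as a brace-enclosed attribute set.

{A}, {B, E}, {D, E}

{A}⁺ = {A, B, C, D, E, F} — all of the relation — so {A} is a candidate key.
{B, E}⁺ = {A, B, C, D, E, F} — all of the relation — so {B, E} is a candidate key.
{D, E}⁺ = {A, B, C, D, E, F} — all of the relation — so {D, E} is a candidate key.
Any other superkey properly contains one of these, so there are no further candidate keys.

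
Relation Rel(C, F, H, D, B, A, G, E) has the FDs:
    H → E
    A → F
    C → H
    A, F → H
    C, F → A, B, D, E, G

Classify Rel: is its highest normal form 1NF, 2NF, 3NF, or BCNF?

Candidate keys: {A, C}, {C, F}. Prime attributes: {A, C, F}.
H → E: {H}⁺ = {E, H}, which is not all of the attributes, so the left side is not a superkey — BCNF is violated.
H → E determines the non-prime attribute {E} from a non-superkey — 3NF is violated.
Since {A} ⊂ {A, C} and {A}⁺ ⊇ {E, H} with {E, H} non-prime, there is a partial dependency; 2NF fails.

1NF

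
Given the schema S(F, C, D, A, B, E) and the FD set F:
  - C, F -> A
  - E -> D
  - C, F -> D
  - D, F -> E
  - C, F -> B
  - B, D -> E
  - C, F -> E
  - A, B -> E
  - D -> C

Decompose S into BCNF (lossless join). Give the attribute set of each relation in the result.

Candidate keys of the original relation: {A, B, F}, {C, F}, {D, F}, {E, F}.
{A, B, C, D, E, F}: {E} determines {C, D, E} here but is not a superkey — split on E -> C, D, giving {C, D, E} and {A, B, E, F}.
{C, D, E}: {D} determines {C, D} here but is not a superkey — split on D -> C, giving {C, D} and {D, E}.
{C, D}: every determinant is a superkey — BCNF.
{D, E}: every determinant is a superkey — BCNF.
{A, B, E, F}: {A, B} determines {A, B, E} here but is not a superkey — split on A, B -> E, giving {A, B, E} and {A, B, F}.
{A, B, E}: every determinant is a superkey — BCNF.
{A, B, F}: every determinant is a superkey — BCNF.

{A, B, E}; {A, B, F}; {C, D}; {D, E}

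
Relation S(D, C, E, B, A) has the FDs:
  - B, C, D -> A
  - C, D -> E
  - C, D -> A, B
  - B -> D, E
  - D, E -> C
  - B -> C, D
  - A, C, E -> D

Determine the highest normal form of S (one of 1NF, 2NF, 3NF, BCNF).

Candidate keys: {A, C, E}, {B}, {C, D}, {D, E}. Prime attributes: {A, B, C, D, E}.
The left-hand side of every FD is a superkey, so BCNF is satisfied.

BCNF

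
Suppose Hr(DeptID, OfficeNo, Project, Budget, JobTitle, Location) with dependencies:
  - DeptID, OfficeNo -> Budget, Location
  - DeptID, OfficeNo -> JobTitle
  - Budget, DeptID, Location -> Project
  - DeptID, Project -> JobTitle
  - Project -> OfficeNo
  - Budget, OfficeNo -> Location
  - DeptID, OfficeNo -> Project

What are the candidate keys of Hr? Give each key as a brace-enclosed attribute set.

Attributes never on any right-hand side: {DeptID} — every candidate key must contain it.
{DeptID, OfficeNo}⁺ = {Budget, DeptID, JobTitle, Location, OfficeNo, Project} — all of the relation — so {DeptID, OfficeNo} is a candidate key.
{DeptID, Project}⁺ = {Budget, DeptID, JobTitle, Location, OfficeNo, Project} — all of the relation — so {DeptID, Project} is a candidate key.
{Budget, DeptID, Location}⁺ = {Budget, DeptID, JobTitle, Location, OfficeNo, Project} — all of the relation — so {Budget, DeptID, Location} is a candidate key.
Any other superkey properly contains one of these, so there are no further candidate keys.

{Budget, DeptID, Location}, {DeptID, OfficeNo}, {DeptID, Project}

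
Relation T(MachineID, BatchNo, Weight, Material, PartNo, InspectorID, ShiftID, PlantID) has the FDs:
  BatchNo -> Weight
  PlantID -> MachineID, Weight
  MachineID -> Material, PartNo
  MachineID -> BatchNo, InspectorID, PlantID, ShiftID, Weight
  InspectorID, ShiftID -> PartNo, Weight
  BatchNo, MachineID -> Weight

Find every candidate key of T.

Closure of {MachineID} is {BatchNo, InspectorID, MachineID, Material, PartNo, PlantID, ShiftID, Weight}, the whole schema; {MachineID} is a candidate key.
Closure of {PlantID} is {BatchNo, InspectorID, MachineID, Material, PartNo, PlantID, ShiftID, Weight}, the whole schema; {PlantID} is a candidate key.
No proper subset of any of these is a key, and no other minimal superkey exists.

{MachineID}, {PlantID}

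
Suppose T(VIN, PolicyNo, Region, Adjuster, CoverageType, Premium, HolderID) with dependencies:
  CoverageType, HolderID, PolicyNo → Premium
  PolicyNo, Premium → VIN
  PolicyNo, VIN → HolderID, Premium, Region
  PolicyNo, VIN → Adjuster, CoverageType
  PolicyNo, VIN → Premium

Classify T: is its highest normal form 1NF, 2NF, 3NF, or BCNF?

BCNF

Candidate keys: {CoverageType, HolderID, PolicyNo}, {PolicyNo, Premium}, {PolicyNo, VIN}. Prime attributes: {CoverageType, HolderID, PolicyNo, Premium, VIN}.
The left-hand side of every FD is a superkey, so BCNF is satisfied.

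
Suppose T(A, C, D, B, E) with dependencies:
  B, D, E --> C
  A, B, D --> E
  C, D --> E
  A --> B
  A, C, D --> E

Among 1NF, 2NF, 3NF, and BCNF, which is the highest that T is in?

1NF

Candidate key: {A, D}. Prime attributes: {A, D}.
For B, D, E --> C we have {B, D, E}⁺ = {B, C, D, E}; {B, D, E} is not a superkey, so BCNF fails.
Because {C} is non-prime and the left side of B, D, E --> C is not a superkey, the relation is not in 3NF.
The proper key subset {A} of {A, D} determines non-prime {B}, so the relation is not even in 2NF.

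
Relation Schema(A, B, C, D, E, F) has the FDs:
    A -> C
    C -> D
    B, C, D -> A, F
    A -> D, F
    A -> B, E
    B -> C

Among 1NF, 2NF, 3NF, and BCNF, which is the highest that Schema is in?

2NF

Candidate keys: {A}, {B}. Prime attributes: {A, B}.
C -> D breaks BCNF: {C}⁺ = {C, D}, so {C} is not a superkey.
Because {D} is non-prime and the left side of C -> D is not a superkey, the relation is not in 3NF.
All keys have size 1, which rules out partial dependencies — 2NF is satisfied.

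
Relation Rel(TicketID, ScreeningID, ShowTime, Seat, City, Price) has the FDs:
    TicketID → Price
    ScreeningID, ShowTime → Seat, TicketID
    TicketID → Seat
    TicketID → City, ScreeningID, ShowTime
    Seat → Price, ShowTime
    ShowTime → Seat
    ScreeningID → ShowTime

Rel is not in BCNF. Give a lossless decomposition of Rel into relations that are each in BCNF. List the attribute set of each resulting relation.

Candidate keys of the original relation: {ScreeningID}, {TicketID}.
{City, Price, ScreeningID, Seat, ShowTime, TicketID}: {Seat} determines {Price, Seat, ShowTime} here but is not a superkey — split on Seat → Price, ShowTime, giving {Price, Seat, ShowTime} and {City, ScreeningID, Seat, TicketID}.
{Price, Seat, ShowTime} has no BCNF violation.
{City, ScreeningID, Seat, TicketID} has no BCNF violation.

{City, ScreeningID, Seat, TicketID}; {Price, Seat, ShowTime}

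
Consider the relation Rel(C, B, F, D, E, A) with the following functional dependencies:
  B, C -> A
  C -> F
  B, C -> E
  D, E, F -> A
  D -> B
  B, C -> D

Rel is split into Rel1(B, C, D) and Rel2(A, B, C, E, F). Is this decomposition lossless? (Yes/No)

Common attributes: {B, C}; their closure is {A, B, C, D, E, F}.
Since Rel1 ⊆ {A, B, C, D, E, F}, the intersection is a superkey of Rel1; the decomposition is lossless.

Yes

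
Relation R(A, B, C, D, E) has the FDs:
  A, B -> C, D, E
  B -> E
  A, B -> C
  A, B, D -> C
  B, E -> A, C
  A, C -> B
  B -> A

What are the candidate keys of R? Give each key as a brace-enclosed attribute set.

{A, C}, {B}

{B}⁺ = {A, B, C, D, E}, which is every attribute, so {B} is a candidate key.
{A, C}⁺ = {A, B, C, D, E}, which is every attribute, so {A, C} is a candidate key.
These are minimal and exhaustive — every other superkey contains one of them.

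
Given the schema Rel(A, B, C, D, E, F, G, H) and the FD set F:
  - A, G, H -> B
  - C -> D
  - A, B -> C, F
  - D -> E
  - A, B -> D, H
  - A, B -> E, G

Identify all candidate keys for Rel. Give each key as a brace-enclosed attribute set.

{A, B}, {A, G, H}

{A} never appears on the right of any FD, so every key must include it.
{A, B}⁺ = {A, B, C, D, E, F, G, H}, which is every attribute, so {A, B} is a candidate key.
{A, G, H}⁺ = {A, B, C, D, E, F, G, H}, which is every attribute, so {A, G, H} is a candidate key.
No proper subset of any of these is a key, and no other minimal superkey exists.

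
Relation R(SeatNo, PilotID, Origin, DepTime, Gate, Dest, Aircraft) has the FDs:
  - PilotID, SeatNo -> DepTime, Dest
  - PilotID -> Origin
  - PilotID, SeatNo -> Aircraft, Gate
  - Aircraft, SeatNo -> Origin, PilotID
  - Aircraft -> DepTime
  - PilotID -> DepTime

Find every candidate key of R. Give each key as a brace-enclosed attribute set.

{SeatNo} never appears on the right of any FD, so every key must include it.
{Aircraft, SeatNo}⁺ = {Aircraft, DepTime, Dest, Gate, Origin, PilotID, SeatNo}, which is every attribute, so {Aircraft, SeatNo} is a candidate key.
{PilotID, SeatNo}⁺ = {Aircraft, DepTime, Dest, Gate, Origin, PilotID, SeatNo}, which is every attribute, so {PilotID, SeatNo} is a candidate key.
No proper subset of any of these is a key, and no other minimal superkey exists.

{Aircraft, SeatNo}, {PilotID, SeatNo}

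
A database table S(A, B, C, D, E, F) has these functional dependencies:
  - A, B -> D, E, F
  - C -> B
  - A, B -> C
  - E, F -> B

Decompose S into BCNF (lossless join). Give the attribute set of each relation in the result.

Candidate keys of the original relation: {A, B}, {A, C}, {A, E, F}.
{A, B, C, D, E, F}: {C} determines {B, C} here but is not a superkey — split on C -> B, giving {B, C} and {A, C, D, E, F}.
{B, C} has no BCNF violation.
{A, C, D, E, F} has no BCNF violation.

{A, C, D, E, F}; {B, C}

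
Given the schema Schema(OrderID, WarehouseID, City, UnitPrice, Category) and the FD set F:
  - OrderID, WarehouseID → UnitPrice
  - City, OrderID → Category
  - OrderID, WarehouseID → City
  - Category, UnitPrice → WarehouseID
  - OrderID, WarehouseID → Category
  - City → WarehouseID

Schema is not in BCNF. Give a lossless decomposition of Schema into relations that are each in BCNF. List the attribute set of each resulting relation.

Candidate keys of the original relation: {Category, OrderID, UnitPrice}, {City, OrderID}, {OrderID, WarehouseID}.
Within {Category, City, OrderID, UnitPrice, WarehouseID}: {Category, UnitPrice}⁺ ∩ {Category, City, OrderID, UnitPrice, WarehouseID} = {Category, UnitPrice, WarehouseID}, not the whole set, so Category, UnitPrice → WarehouseID violates BCNF; decompose into {Category, UnitPrice, WarehouseID} and {Category, City, OrderID, UnitPrice}.
{Category, UnitPrice, WarehouseID} has no BCNF violation.
{Category, City, OrderID, UnitPrice} has no BCNF violation.

{Category, City, OrderID, UnitPrice}; {Category, UnitPrice, WarehouseID}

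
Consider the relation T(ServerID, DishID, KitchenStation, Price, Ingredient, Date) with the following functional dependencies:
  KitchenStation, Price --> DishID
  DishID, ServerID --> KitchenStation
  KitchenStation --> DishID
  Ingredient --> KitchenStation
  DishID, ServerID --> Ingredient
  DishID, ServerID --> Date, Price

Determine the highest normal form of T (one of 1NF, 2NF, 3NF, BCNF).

3NF

Candidate keys: {DishID, ServerID}, {Ingredient, ServerID}, {KitchenStation, ServerID}. Prime attributes: {DishID, Ingredient, KitchenStation, ServerID}.
For KitchenStation, Price --> DishID we have {KitchenStation, Price}⁺ = {DishID, KitchenStation, Price}; {KitchenStation, Price} is not a superkey, so BCNF fails.
Since {DishID} ⊆ prime attributes and every other non-superkey FD also has a prime right side, the schema is in 3NF.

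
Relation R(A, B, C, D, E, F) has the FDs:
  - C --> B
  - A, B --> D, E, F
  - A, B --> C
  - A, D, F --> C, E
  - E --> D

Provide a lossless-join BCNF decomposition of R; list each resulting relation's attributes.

Candidate keys of the original relation: {A, B}, {A, C}, {A, D, F}, {A, E, F}.
{A, B, C, D, E, F}: {C} determines {B, C} here but is not a superkey — split on C --> B, giving {B, C} and {A, C, D, E, F}.
{B, C} has no BCNF violation.
{A, C, D, E, F}: {E} determines {D, E} here but is not a superkey — split on E --> D, giving {D, E} and {A, C, E, F}.
{D, E} has no BCNF violation.
{A, C, E, F} has no BCNF violation.

{A, C, E, F}; {B, C}; {D, E}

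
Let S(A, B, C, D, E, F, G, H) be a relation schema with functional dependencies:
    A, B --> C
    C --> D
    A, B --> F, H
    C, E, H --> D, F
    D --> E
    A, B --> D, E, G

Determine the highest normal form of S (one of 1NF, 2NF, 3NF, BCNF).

2NF

Candidate key: {A, B}. Prime attributes: {A, B}.
For C --> D we have {C}⁺ = {C, D, E}; {C} is not a superkey, so BCNF fails.
Because {D} is non-prime and the left side of C --> D is not a superkey, the relation is not in 3NF.
No proper subset of a key has a non-prime attribute in its closure, so there is no partial dependency; 2NF holds.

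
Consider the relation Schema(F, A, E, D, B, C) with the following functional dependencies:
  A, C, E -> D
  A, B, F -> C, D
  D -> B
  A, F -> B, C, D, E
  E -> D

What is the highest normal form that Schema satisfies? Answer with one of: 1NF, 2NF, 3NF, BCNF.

Candidate key: {A, F}. Prime attributes: {A, F}.
A, C, E -> D: {A, C, E}⁺ = {A, B, C, D, E}, which is not all of the attributes, so the left side is not a superkey — BCNF is violated.
A, C, E -> D determines the non-prime attribute {D} from a non-superkey — 3NF is violated.
No non-prime attribute depends on a proper subset of any candidate key, so 2NF holds.

2NF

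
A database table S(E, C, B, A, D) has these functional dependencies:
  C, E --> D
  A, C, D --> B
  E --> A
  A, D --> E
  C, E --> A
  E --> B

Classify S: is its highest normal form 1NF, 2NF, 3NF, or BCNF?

Candidate keys: {A, C, D}, {C, E}. Prime attributes: {A, C, D, E}.
E --> A: {E}⁺ = {A, B, E}, which is not all of the attributes, so the left side is not a superkey — BCNF is violated.
E --> B determines the non-prime attribute {B} from a non-superkey — 3NF is violated.
The proper key subset {E} of {C, E} determines non-prime {B}, so the relation is not even in 2NF.

1NF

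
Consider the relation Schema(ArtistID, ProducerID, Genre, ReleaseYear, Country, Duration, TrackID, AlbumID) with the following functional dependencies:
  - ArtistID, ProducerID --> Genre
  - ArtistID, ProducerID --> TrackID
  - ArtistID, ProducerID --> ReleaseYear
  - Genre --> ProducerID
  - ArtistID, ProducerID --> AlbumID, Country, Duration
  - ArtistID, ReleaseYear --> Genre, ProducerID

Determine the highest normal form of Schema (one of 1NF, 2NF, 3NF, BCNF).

3NF

Candidate keys: {ArtistID, Genre}, {ArtistID, ProducerID}, {ArtistID, ReleaseYear}. Prime attributes: {ArtistID, Genre, ProducerID, ReleaseYear}.
For Genre --> ProducerID we have {Genre}⁺ = {Genre, ProducerID}; {Genre} is not a superkey, so BCNF fails.
Since {ProducerID} ⊆ prime attributes and every other non-superkey FD also has a prime right side, the schema is in 3NF.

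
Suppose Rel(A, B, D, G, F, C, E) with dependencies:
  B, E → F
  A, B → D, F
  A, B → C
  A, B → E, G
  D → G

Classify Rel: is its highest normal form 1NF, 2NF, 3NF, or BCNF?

Candidate key: {A, B}. Prime attributes: {A, B}.
B, E → F breaks BCNF: {B, E}⁺ = {B, E, F}, so {B, E} is not a superkey.
Because {F} is non-prime and the left side of B, E → F is not a superkey, the relation is not in 3NF.
No non-prime attribute depends on a proper subset of any candidate key, so 2NF holds.

2NF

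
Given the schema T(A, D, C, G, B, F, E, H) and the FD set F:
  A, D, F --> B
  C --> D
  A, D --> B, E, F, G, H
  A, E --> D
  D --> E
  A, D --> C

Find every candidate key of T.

Attributes never on any right-hand side: {A} — every candidate key must contain it.
Closure of {A, C} is {A, B, C, D, E, F, G, H}, the whole schema; {A, C} is a candidate key.
Closure of {A, D} is {A, B, C, D, E, F, G, H}, the whole schema; {A, D} is a candidate key.
Closure of {A, E} is {A, B, C, D, E, F, G, H}, the whole schema; {A, E} is a candidate key.
Any other superkey properly contains one of these, so there are no further candidate keys.

{A, C}, {A, D}, {A, E}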